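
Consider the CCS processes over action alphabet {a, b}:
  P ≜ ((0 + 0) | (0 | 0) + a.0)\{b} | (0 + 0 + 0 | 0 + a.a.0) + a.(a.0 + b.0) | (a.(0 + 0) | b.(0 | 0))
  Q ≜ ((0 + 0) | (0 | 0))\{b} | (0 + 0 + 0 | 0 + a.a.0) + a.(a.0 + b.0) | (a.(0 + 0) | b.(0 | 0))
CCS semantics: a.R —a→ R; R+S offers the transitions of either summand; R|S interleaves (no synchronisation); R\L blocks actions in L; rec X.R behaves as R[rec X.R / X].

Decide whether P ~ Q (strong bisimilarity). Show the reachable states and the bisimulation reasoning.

P ≁ Q

LTS(P): 17 reachable states
  m0 = ((0 + 0) | (0 | 0) + a.0)\{b} | (0 + 0 + 0 | 0 + a.a.0) + a.(a.0 + b.0) | (a.(0 + 0) | b.(0 | 0)) has moves -a-> m1, -a-> m2, -a-> m3, -a-> m4, -b-> m5
  m1 = ((0 + 0) | (0 | 0) + a.0)\{b} | a.0 has moves -a-> m6, -a-> m7
  m2 = (a.0 + b.0) | (a.(0 + 0) | b.(0 | 0)) has moves -a-> m8, -a-> m9, -b-> m10, -b-> m9
  m3 = 0\{b} | (0 + 0 + 0 | 0 + a.a.0) has moves -a-> m7
  m4 = a.(a.0 + b.0) | ((0 + 0) | b.(0 | 0)) has moves -a-> m8, -b-> m11
  m5 = a.(a.0 + b.0) | (a.(0 + 0) | (0 | 0)) has moves -a-> m10, -a-> m11
  m6 = ((0 + 0) | (0 | 0) + a.0)\{b} | 0 has moves -a-> m12
  m7 = 0\{b} | a.0 has moves -a-> m12
  m8 = (a.0 + b.0) | ((0 + 0) | b.(0 | 0)) has moves -a-> m13, -b-> m13, -b-> m14
  m9 = 0 | (a.(0 + 0) | b.(0 | 0)) has moves -a-> m13, -b-> m15
  m10 = (a.0 + b.0) | (a.(0 + 0) | (0 | 0)) has moves -a-> m14, -a-> m15, -b-> m15
  m11 = a.(a.0 + b.0) | ((0 + 0) | (0 | 0)) has moves -a-> m14
  m12 = 0\{b} | 0 has moves stopped
  m13 = 0 | ((0 + 0) | b.(0 | 0)) has moves -b-> m16
  m14 = (a.0 + b.0) | ((0 + 0) | (0 | 0)) has moves -a-> m16, -b-> m16
  m15 = 0 | (a.(0 + 0) | (0 | 0)) has moves -a-> m16
  m16 = 0 | ((0 + 0) | (0 | 0)) has moves stopped
LTS(Q): 14 reachable states
  n0 = ((0 + 0) | (0 | 0))\{b} | (0 + 0 + 0 | 0 + a.a.0) + a.(a.0 + b.0) | (a.(0 + 0) | b.(0 | 0)) has moves -a-> n1, -a-> n2, -a-> n3, -b-> n4
  n1 = ((0 + 0) | (0 | 0))\{b} | a.0 has moves -a-> n5
  n2 = (a.0 + b.0) | (a.(0 + 0) | b.(0 | 0)) has moves -a-> n6, -a-> n7, -b-> n7, -b-> n8
  n3 = a.(a.0 + b.0) | ((0 + 0) | b.(0 | 0)) has moves -a-> n6, -b-> n9
  n4 = a.(a.0 + b.0) | (a.(0 + 0) | (0 | 0)) has moves -a-> n8, -a-> n9
  n5 = ((0 + 0) | (0 | 0))\{b} | 0 has moves stopped
  n6 = (a.0 + b.0) | ((0 + 0) | b.(0 | 0)) has moves -a-> n10, -b-> n10, -b-> n11
  n7 = 0 | (a.(0 + 0) | b.(0 | 0)) has moves -a-> n10, -b-> n12
  n8 = (a.0 + b.0) | (a.(0 + 0) | (0 | 0)) has moves -a-> n11, -a-> n12, -b-> n12
  n9 = a.(a.0 + b.0) | ((0 + 0) | (0 | 0)) has moves -a-> n11
  n10 = 0 | ((0 + 0) | b.(0 | 0)) has moves -b-> n13
  n11 = (a.0 + b.0) | ((0 + 0) | (0 | 0)) has moves -a-> n13, -b-> n13
  n12 = 0 | (a.(0 + 0) | (0 | 0)) has moves -a-> n13
  n13 = 0 | ((0 + 0) | (0 | 0)) has moves stopped
Coarsest stable partition (strong bisimilarity classes):
  B0 = {m0}
  B1 = {m5, n4}
  B2 = {m11, n9}
  B3 = {m14, n11}
  B4 = {m12, m16, n13, n5}
  B5 = {m10, n8}
  B6 = {m15, m6, m7, n1, n12}
  B7 = {m2, n2}
  B8 = {m8, n6}
  B9 = {m13, n10}
  B10 = {m9, n7}
  B11 = {m4, n3}
  B12 = {m1, m3}
  B13 = {n0}
m0 ∈ B0, n0 ∈ B13 → different blocks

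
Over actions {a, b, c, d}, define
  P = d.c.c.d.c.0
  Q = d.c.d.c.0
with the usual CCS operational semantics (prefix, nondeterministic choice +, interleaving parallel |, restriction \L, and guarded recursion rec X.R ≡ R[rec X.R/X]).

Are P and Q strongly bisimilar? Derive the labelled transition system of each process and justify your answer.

not bisimilar

Reachable graph of P (6 states):
  m0 = d.c.c.d.c.0 ⊢ =d=> m1
  m1 = c.c.d.c.0 ⊢ =c=> m2
  m2 = c.d.c.0 ⊢ =c=> m3
  m3 = d.c.0 ⊢ =d=> m4
  m4 = c.0 ⊢ =c=> m5
  m5 = 0 ⊢ ·
Reachable graph of Q (5 states):
  n0 = d.c.d.c.0 ⊢ =d=> n1
  n1 = c.d.c.0 ⊢ =c=> n2
  n2 = d.c.0 ⊢ =d=> n3
  n3 = c.0 ⊢ =c=> n4
  n4 = 0 ⊢ ·
Bisimilarity quotient blocks:
  B0 = {m0}
  B1 = {m1}
  B2 = {m2, n1}
  B3 = {m3, n2}
  B4 = {m4, n3}
  B5 = {m5, n4}
  B6 = {n0}
m0 ∈ B0, n0 ∈ B6 → different blocks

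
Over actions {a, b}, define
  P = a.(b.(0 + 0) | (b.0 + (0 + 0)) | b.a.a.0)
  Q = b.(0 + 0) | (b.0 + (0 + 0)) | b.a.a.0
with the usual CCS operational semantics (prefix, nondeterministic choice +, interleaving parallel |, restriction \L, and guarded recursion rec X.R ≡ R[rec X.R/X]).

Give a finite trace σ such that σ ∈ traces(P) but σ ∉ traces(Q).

a

Reachable graph of P (17 states):
  s0 = a.(b.(0 + 0) | (b.0 + (0 + 0)) | b.a.a.0) has moves --a--▸ s1
  s1 = b.(0 + 0) | (b.0 + (0 + 0)) | b.a.a.0 has moves --b--▸ s2, --b--▸ s3, --b--▸ s4
  s2 = (0 + 0) | (b.0 + (0 + 0)) | b.a.a.0 has moves --b--▸ s5, --b--▸ s6
  s3 = b.(0 + 0) | (b.0 + (0 + 0)) | a.a.0 has moves --a--▸ s7, --b--▸ s5, --b--▸ s8
  s4 = b.(0 + 0) | 0 | b.a.a.0 has moves --b--▸ s6, --b--▸ s8
  s5 = (0 + 0) | (b.0 + (0 + 0)) | a.a.0 has moves --a--▸ s9, --b--▸ s10
  s6 = (0 + 0) | 0 | b.a.a.0 has moves --b--▸ s10
  s7 = b.(0 + 0) | (b.0 + (0 + 0)) | a.0 has moves --a--▸ s11, --b--▸ s12, --b--▸ s9
  s8 = b.(0 + 0) | 0 | a.a.0 has moves --a--▸ s12, --b--▸ s10
  s9 = (0 + 0) | (b.0 + (0 + 0)) | a.0 has moves --a--▸ s13, --b--▸ s14
  s10 = (0 + 0) | 0 | a.a.0 has moves --a--▸ s14
  s11 = b.(0 + 0) | (b.0 + (0 + 0)) | 0 has moves --b--▸ s13, --b--▸ s15
  s12 = b.(0 + 0) | 0 | a.0 has moves --a--▸ s15, --b--▸ s14
  s13 = (0 + 0) | (b.0 + (0 + 0)) | 0 has moves --b--▸ s16
  s14 = (0 + 0) | 0 | a.0 has moves --a--▸ s16
  s15 = b.(0 + 0) | 0 | 0 has moves --b--▸ s16
  s16 = (0 + 0) | 0 | 0 has moves ·
Reachable graph of Q (16 states):
  t0 = b.(0 + 0) | (b.0 + (0 + 0)) | b.a.a.0 has moves --b--▸ t1, --b--▸ t2, --b--▸ t3
  t1 = (0 + 0) | (b.0 + (0 + 0)) | b.a.a.0 has moves --b--▸ t4, --b--▸ t5
  t2 = b.(0 + 0) | (b.0 + (0 + 0)) | a.a.0 has moves --a--▸ t6, --b--▸ t4, --b--▸ t7
  t3 = b.(0 + 0) | 0 | b.a.a.0 has moves --b--▸ t5, --b--▸ t7
  t4 = (0 + 0) | (b.0 + (0 + 0)) | a.a.0 has moves --a--▸ t8, --b--▸ t9
  t5 = (0 + 0) | 0 | b.a.a.0 has moves --b--▸ t9
  t6 = b.(0 + 0) | (b.0 + (0 + 0)) | a.0 has moves --a--▸ t10, --b--▸ t11, --b--▸ t8
  t7 = b.(0 + 0) | 0 | a.a.0 has moves --a--▸ t11, --b--▸ t9
  t8 = (0 + 0) | (b.0 + (0 + 0)) | a.0 has moves --a--▸ t12, --b--▸ t13
  t9 = (0 + 0) | 0 | a.a.0 has moves --a--▸ t13
  t10 = b.(0 + 0) | (b.0 + (0 + 0)) | 0 has moves --b--▸ t12, --b--▸ t14
  t11 = b.(0 + 0) | 0 | a.0 has moves --a--▸ t14, --b--▸ t13
  t12 = (0 + 0) | (b.0 + (0 + 0)) | 0 has moves --b--▸ t15
  t13 = (0 + 0) | 0 | a.0 has moves --a--▸ t15
  t14 = b.(0 + 0) | 0 | 0 has moves --b--▸ t15
  t15 = (0 + 0) | 0 | 0 has moves ·
Run σ = ⟨a⟩ on P: start {s0}
  after a @ step 1: {s1}
  — P admits the full trace.
Run σ = ⟨a⟩ on Q: start {t0}
  after a @ step 1: ∅  — Q cannot continue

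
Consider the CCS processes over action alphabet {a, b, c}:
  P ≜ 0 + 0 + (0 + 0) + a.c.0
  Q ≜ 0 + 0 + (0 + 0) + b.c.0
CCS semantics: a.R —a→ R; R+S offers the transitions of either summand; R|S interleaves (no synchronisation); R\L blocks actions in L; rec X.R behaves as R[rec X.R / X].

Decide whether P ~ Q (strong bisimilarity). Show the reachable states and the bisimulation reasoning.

P ≁ Q

LTS(P): 3 reachable states
  s0 = 0 + 0 + (0 + 0) + a.c.0 | ··a··> s1
  s1 = c.0 | ··c··> s2
  s2 = 0 | deadlocked
LTS(Q): 3 reachable states
  t0 = 0 + 0 + (0 + 0) + b.c.0 | ··b··> t1
  t1 = c.0 | ··c··> t2
  t2 = 0 | deadlocked
Coarsest stable partition (strong bisimilarity classes):
  B0 = {s0}
  B1 = {s1, t1}
  B2 = {s2, t2}
  B3 = {t0}
s0 ∈ B0, t0 ∈ B3 → different blocks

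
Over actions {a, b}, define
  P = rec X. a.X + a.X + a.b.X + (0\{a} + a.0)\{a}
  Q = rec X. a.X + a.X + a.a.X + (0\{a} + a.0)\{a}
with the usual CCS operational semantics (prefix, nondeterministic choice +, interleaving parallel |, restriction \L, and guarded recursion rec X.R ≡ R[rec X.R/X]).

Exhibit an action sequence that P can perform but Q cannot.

P's transition system — 2 states:
  p0 = rec X. a.X + a.X + a.b.X + (0\{a} + a.0)\{a} | --a--▸ p0, --a--▸ p1
  p1 = b.(rec X. a.X + a.X + a.b.X + (0\{a} + a.0)\{a}) | --b--▸ p0
Q's transition system — 2 states:
  q0 = rec X. a.X + a.X + a.a.X + (0\{a} + a.0)\{a} | --a--▸ q0, --a--▸ q1
  q1 = a.(rec X. a.X + a.X + a.a.X + (0\{a} + a.0)\{a}) | --a--▸ q0
Trace ⟨ab⟩ through P, begin at {p0}:
  [1] a ⇒ {p0, p1}
  [2] b ⇒ {p0}
  P completes σ.
Trace ⟨ab⟩ through Q, begin at {q0}:
  [1] a ⇒ {q0, q1}
  [2] b ⇒ no successor for Q

ab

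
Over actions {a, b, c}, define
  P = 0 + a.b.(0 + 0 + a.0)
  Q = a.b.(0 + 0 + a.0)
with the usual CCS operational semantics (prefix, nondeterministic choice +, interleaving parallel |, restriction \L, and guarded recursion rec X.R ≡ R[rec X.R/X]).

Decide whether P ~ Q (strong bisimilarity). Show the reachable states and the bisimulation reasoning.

Reachable graph of P (4 states):
  s0 = 0 + a.b.(0 + 0 + a.0) ⊢ ··a··> s1
  s1 = b.(0 + 0 + a.0) ⊢ ··b··> s2
  s2 = 0 + 0 + a.0 ⊢ ··a··> s3
  s3 = 0 ⊢ deadlocked
Reachable graph of Q (4 states):
  t0 = a.b.(0 + 0 + a.0) ⊢ ··a··> t1
  t1 = b.(0 + 0 + a.0) ⊢ ··b··> t2
  t2 = 0 + 0 + a.0 ⊢ ··a··> t3
  t3 = 0 ⊢ deadlocked
Bisimilarity quotient blocks:
  B0 = {s0, t0}
  B1 = {s1, t1}
  B2 = {s2, t2}
  B3 = {s3, t3}
s0 ∈ B0, t0 ∈ B0 → same block

bisimilar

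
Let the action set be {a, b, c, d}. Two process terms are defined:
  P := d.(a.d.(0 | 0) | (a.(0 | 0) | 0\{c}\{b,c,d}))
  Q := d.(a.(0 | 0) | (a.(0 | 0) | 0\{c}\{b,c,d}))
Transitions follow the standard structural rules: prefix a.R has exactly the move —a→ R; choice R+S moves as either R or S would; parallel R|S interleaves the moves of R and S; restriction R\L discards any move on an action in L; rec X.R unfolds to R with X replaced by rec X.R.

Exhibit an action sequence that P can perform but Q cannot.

P's transition system — 7 states:
  p0 = d.(a.d.(0 | 0) | (a.(0 | 0) | 0\{c}\{b,c,d})) ⊢ -d-> p1
  p1 = a.d.(0 | 0) | (a.(0 | 0) | 0\{c}\{b,c,d}) ⊢ -a-> p2, -a-> p3
  p2 = a.d.(0 | 0) | (0 | 0 | 0\{c}\{b,c,d}) ⊢ -a-> p4
  p3 = d.(0 | 0) | (a.(0 | 0) | 0\{c}\{b,c,d}) ⊢ -a-> p4, -d-> p5
  p4 = d.(0 | 0) | (0 | 0 | 0\{c}\{b,c,d}) ⊢ -d-> p6
  p5 = 0 | 0 | (a.(0 | 0) | 0\{c}\{b,c,d}) ⊢ -a-> p6
  p6 = 0 | 0 | (0 | 0 | 0\{c}\{b,c,d}) ⊢ deadlocked
Q's transition system — 5 states:
  q0 = d.(a.(0 | 0) | (a.(0 | 0) | 0\{c}\{b,c,d})) ⊢ -d-> q1
  q1 = a.(0 | 0) | (a.(0 | 0) | 0\{c}\{b,c,d}) ⊢ -a-> q2, -a-> q3
  q2 = 0 | 0 | (a.(0 | 0) | 0\{c}\{b,c,d}) ⊢ -a-> q4
  q3 = a.(0 | 0) | (0 | 0 | 0\{c}\{b,c,d}) ⊢ -a-> q4
  q4 = 0 | 0 | (0 | 0 | 0\{c}\{b,c,d}) ⊢ deadlocked
Executing dad from P (initial set {p0}):
  step 1 (d): {p1}
  step 2 (a): {p2, p3}
  step 3 (d): {p5}
  ✓ P
Executing dad from Q (initial set {q0}):
  step 1 (d): {q1}
  step 2 (a): {q2, q3}
  step 3 (d): no successor for Q

dad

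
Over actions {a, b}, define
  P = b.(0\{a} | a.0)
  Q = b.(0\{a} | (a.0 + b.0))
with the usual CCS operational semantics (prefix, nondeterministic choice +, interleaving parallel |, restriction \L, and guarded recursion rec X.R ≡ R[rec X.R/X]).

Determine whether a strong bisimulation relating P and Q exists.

P's transition system — 3 states:
  m0 = b.(0\{a} | a.0) | —b→ m1
  m1 = 0\{a} | a.0 | —a→ m2
  m2 = 0\{a} | 0 | ·
Q's transition system — 3 states:
  n0 = b.(0\{a} | (a.0 + b.0)) | —b→ n1
  n1 = 0\{a} | (a.0 + b.0) | —a→ n2, —b→ n2
  n2 = 0\{a} | 0 | ·
Partition-refinement fixed point:
  B0 = {m0}
  B1 = {m1}
  B2 = {m2, n2}
  B3 = {n0}
  B4 = {n1}
m0 ∈ B0, n0 ∈ B3 → different blocks

P ≁ Q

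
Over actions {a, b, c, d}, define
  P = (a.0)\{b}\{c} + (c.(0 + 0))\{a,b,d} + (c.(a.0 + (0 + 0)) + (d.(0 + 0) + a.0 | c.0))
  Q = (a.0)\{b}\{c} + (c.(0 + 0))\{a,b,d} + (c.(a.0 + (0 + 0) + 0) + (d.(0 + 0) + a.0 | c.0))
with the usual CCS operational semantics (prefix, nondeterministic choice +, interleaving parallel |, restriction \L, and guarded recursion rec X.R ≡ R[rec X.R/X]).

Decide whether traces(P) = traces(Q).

Reachable graph of P (9 states):
  m0 = (a.0)\{b}\{c} + (c.(0 + 0))\{a,b,d} + (c.(a.0 + (0 + 0)) + (d.(0 + 0) + a.0 | c.0)) has moves -a-> m1, -a-> m2, -c-> m3, -c-> m4, -c-> m5, -d-> m6
  m1 = 0 | c.0 has moves -c-> m7
  m2 = 0\{b}\{c} has moves deadlocked
  m3 = (0 + 0)\{a,b,d} has moves deadlocked
  m4 = a.0 + (0 + 0) has moves -a-> m8
  m5 = a.0 | 0 has moves -a-> m7
  m6 = 0 + 0 has moves deadlocked
  m7 = 0 | 0 has moves deadlocked
  m8 = 0 has moves deadlocked
Reachable graph of Q (9 states):
  n0 = (a.0)\{b}\{c} + (c.(0 + 0))\{a,b,d} + (c.(a.0 + (0 + 0) + 0) + (d.(0 + 0) + a.0 | c.0)) has moves -a-> n1, -a-> n2, -c-> n3, -c-> n4, -c-> n5, -d-> n6
  n1 = 0 | c.0 has moves -c-> n7
  n2 = 0\{b}\{c} has moves deadlocked
  n3 = (0 + 0)\{a,b,d} has moves deadlocked
  n4 = a.0 + (0 + 0) + 0 has moves -a-> n8
  n5 = a.0 | 0 has moves -a-> n7
  n6 = 0 + 0 has moves deadlocked
  n7 = 0 | 0 has moves deadlocked
  n8 = 0 has moves deadlocked
Bisimilarity quotient blocks:
  B0 = {m0, n0}
  B1 = {m2, m3, m6, m7, m8, n2, n3, n6, n7, n8}
  B2 = {m4, m5, n4, n5}
  B3 = {m1, n1}
m0 ∈ B0, n0 ∈ B0 → same block
Bisimilar ⇒ trace-equivalent.

traces(P) = traces(Q)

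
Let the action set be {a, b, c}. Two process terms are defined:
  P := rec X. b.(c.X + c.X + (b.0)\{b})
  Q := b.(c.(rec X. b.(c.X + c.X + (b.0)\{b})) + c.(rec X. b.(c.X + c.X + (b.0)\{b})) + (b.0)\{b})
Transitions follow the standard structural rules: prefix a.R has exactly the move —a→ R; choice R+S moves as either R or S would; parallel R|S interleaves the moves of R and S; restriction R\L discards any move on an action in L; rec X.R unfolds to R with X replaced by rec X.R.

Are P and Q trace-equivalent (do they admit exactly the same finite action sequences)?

Reachable graph of P (2 states):
  u0 = rec X. b.(c.X + c.X + (b.0)\{b}) → =b=> u1
  u1 = c.(rec X. b.(c.X + c.X + (b.0)\{b})) + c.(rec X. b.(c.X + c.X + (b.0)\{b})) + (b.0)\{b} → =c=> u0
Reachable graph of Q (3 states):
  v0 = b.(c.(rec X. b.(c.X + c.X + (b.0)\{b})) + c.(rec X. b.(c.X + c.X + (b.0)\{b})) + (b.0)\{b}) → =b=> v1
  v1 = c.(rec X. b.(c.X + c.X + (b.0)\{b})) + c.(rec X. b.(c.X + c.X + (b.0)\{b})) + (b.0)\{b} → =c=> v2
  v2 = rec X. b.(c.X + c.X + (b.0)\{b}) → =b=> v1
Bisimilarity quotient blocks:
  B0 = {u0, v0, v2}
  B1 = {u1, v1}
u0 ∈ B0, v0 ∈ B0 → same block
Bisimilar ⇒ trace-equivalent.

YES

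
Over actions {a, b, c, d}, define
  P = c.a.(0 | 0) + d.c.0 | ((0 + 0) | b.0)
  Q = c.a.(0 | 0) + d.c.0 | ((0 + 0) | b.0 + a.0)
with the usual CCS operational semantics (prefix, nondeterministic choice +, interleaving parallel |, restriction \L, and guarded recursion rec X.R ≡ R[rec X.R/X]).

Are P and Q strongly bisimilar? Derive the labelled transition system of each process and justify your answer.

P's transition system — 8 states:
  u0 = c.a.(0 | 0) + d.c.0 | ((0 + 0) | b.0) has moves --b--▸ u1, --c--▸ u2, --d--▸ u3
  u1 = d.c.0 | ((0 + 0) | 0) has moves --d--▸ u4
  u2 = a.(0 | 0) has moves --a--▸ u5
  u3 = c.0 | ((0 + 0) | b.0) has moves --b--▸ u4, --c--▸ u6
  u4 = c.0 | ((0 + 0) | 0) has moves --c--▸ u7
  u5 = 0 | 0 has moves ∅
  u6 = 0 | ((0 + 0) | b.0) has moves --b--▸ u7
  u7 = 0 | ((0 + 0) | 0) has moves ∅
Q's transition system — 10 states:
  v0 = c.a.(0 | 0) + d.c.0 | ((0 + 0) | b.0 + a.0) has moves --a--▸ v1, --b--▸ v2, --c--▸ v3, --d--▸ v4
  v1 = d.c.0 | 0 has moves --d--▸ v5
  v2 = d.c.0 | ((0 + 0) | 0) has moves --d--▸ v6
  v3 = a.(0 | 0) has moves --a--▸ v7
  v4 = c.0 | ((0 + 0) | b.0 + a.0) has moves --a--▸ v5, --b--▸ v6, --c--▸ v8
  v5 = c.0 | 0 has moves --c--▸ v7
  v6 = c.0 | ((0 + 0) | 0) has moves --c--▸ v9
  v7 = 0 | 0 has moves ∅
  v8 = 0 | ((0 + 0) | b.0 + a.0) has moves --a--▸ v7, --b--▸ v9
  v9 = 0 | ((0 + 0) | 0) has moves ∅
Bisimilarity quotient blocks:
  B0 = {u0}
  B1 = {u2, v3}
  B2 = {u5, u7, v7, v9}
  B3 = {u3}
  B4 = {u6}
  B5 = {u4, v5, v6}
  B6 = {u1, v1, v2}
  B7 = {v0}
  B8 = {v4}
  B9 = {v8}
u0 ∈ B0, v0 ∈ B7 → different blocks

P ≁ Q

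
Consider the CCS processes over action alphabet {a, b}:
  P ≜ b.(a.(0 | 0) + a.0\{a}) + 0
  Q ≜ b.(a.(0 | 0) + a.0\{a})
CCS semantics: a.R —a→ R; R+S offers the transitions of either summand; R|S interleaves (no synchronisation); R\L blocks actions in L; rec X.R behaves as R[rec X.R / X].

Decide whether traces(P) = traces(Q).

LTS(P): 4 reachable states
  p0 = b.(a.(0 | 0) + a.0\{a}) + 0 :: =b=> p1
  p1 = a.(0 | 0) + a.0\{a} :: =a=> p2, =a=> p3
  p2 = 0 | 0 :: stopped
  p3 = 0\{a} :: stopped
LTS(Q): 4 reachable states
  q0 = b.(a.(0 | 0) + a.0\{a}) :: =b=> q1
  q1 = a.(0 | 0) + a.0\{a} :: =a=> q2, =a=> q3
  q2 = 0 | 0 :: stopped
  q3 = 0\{a} :: stopped
Bisimilarity quotient blocks:
  B0 = {p0, q0}
  B1 = {p1, q1}
  B2 = {p2, p3, q2, q3}
p0 ∈ B0, q0 ∈ B0 → same block
Bisimilar ⇒ trace-equivalent.

YES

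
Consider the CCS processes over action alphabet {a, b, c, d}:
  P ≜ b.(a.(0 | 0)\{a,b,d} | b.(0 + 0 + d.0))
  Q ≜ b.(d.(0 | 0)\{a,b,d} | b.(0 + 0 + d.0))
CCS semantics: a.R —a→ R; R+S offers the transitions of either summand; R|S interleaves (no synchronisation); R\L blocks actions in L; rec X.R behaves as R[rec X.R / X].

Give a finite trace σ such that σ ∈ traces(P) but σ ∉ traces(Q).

P's transition system — 7 states:
  s0 = b.(a.(0 | 0)\{a,b,d} | b.(0 + 0 + d.0)) :: -b-> s1
  s1 = a.(0 | 0)\{a,b,d} | b.(0 + 0 + d.0) :: -a-> s2, -b-> s3
  s2 = (0 | 0)\{a,b,d} | b.(0 + 0 + d.0) :: -b-> s4
  s3 = a.(0 | 0)\{a,b,d} | (0 + 0 + d.0) :: -a-> s4, -d-> s5
  s4 = (0 | 0)\{a,b,d} | (0 + 0 + d.0) :: -d-> s6
  s5 = a.(0 | 0)\{a,b,d} | 0 :: -a-> s6
  s6 = (0 | 0)\{a,b,d} | 0 :: deadlocked
Q's transition system — 7 states:
  t0 = b.(d.(0 | 0)\{a,b,d} | b.(0 + 0 + d.0)) :: -b-> t1
  t1 = d.(0 | 0)\{a,b,d} | b.(0 + 0 + d.0) :: -b-> t2, -d-> t3
  t2 = d.(0 | 0)\{a,b,d} | (0 + 0 + d.0) :: -d-> t4, -d-> t5
  t3 = (0 | 0)\{a,b,d} | b.(0 + 0 + d.0) :: -b-> t4
  t4 = (0 | 0)\{a,b,d} | (0 + 0 + d.0) :: -d-> t6
  t5 = d.(0 | 0)\{a,b,d} | 0 :: -d-> t6
  t6 = (0 | 0)\{a,b,d} | 0 :: deadlocked
Executing ba from P (initial set {s0}):
  [1] b ⇒ {s1}
  [2] a ⇒ {s2}
  P completes σ.
Executing ba from Q (initial set {t0}):
  [1] b ⇒ {t1}
  [2] a ⇒ ∅ (Q stuck)

ba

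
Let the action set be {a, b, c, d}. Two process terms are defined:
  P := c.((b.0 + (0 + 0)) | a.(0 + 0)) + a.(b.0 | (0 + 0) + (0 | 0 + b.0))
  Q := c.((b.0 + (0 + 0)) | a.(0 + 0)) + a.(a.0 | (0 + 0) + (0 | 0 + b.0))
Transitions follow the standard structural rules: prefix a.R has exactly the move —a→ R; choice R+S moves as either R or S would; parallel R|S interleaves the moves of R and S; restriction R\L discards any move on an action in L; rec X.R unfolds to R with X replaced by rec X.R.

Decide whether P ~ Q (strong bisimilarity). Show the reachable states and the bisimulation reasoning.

LTS(P): 7 reachable states
  m0 = c.((b.0 + (0 + 0)) | a.(0 + 0)) + a.(b.0 | (0 + 0) + (0 | 0 + b.0)) ⊢ —a→ m1, —c→ m2
  m1 = b.0 | (0 + 0) + (0 | 0 + b.0) ⊢ —b→ m3, —b→ m4
  m2 = (b.0 + (0 + 0)) | a.(0 + 0) ⊢ —a→ m5, —b→ m6
  m3 = 0 ⊢ (no moves)
  m4 = 0 | (0 + 0) ⊢ (no moves)
  m5 = (b.0 + (0 + 0)) | (0 + 0) ⊢ —b→ m4
  m6 = 0 | a.(0 + 0) ⊢ —a→ m4
LTS(Q): 7 reachable states
  n0 = c.((b.0 + (0 + 0)) | a.(0 + 0)) + a.(a.0 | (0 + 0) + (0 | 0 + b.0)) ⊢ —a→ n1, —c→ n2
  n1 = a.0 | (0 + 0) + (0 | 0 + b.0) ⊢ —a→ n3, —b→ n4
  n2 = (b.0 + (0 + 0)) | a.(0 + 0) ⊢ —a→ n5, —b→ n6
  n3 = 0 | (0 + 0) ⊢ (no moves)
  n4 = 0 ⊢ (no moves)
  n5 = (b.0 + (0 + 0)) | (0 + 0) ⊢ —b→ n3
  n6 = 0 | a.(0 + 0) ⊢ —a→ n3
Coarsest stable partition (strong bisimilarity classes):
  B0 = {m0}
  B1 = {m1, m5, n5}
  B2 = {m3, m4, n3, n4}
  B3 = {m2, n2}
  B4 = {m6, n6}
  B5 = {n0}
  B6 = {n1}
m0 ∈ B0, n0 ∈ B5 → different blocks

NO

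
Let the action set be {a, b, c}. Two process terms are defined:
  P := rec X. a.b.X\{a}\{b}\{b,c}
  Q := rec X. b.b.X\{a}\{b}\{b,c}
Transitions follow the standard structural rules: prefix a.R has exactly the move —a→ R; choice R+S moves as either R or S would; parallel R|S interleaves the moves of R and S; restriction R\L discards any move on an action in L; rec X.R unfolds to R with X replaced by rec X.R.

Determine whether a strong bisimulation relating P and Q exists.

NO

P's transition system — 3 states:
  u0 = rec X. a.b.X\{a}\{b}\{b,c} :: —a→ u1
  u1 = b.(rec X. a.b.X\{a}\{b}\{b,c})\{a}\{b}\{b,c} :: —b→ u2
  u2 = (rec X. a.b.X\{a}\{b}\{b,c})\{a}\{b}\{b,c} :: ·
Q's transition system — 3 states:
  v0 = rec X. b.b.X\{a}\{b}\{b,c} :: —b→ v1
  v1 = b.(rec X. b.b.X\{a}\{b}\{b,c})\{a}\{b}\{b,c} :: —b→ v2
  v2 = (rec X. b.b.X\{a}\{b}\{b,c})\{a}\{b}\{b,c} :: ·
Coarsest stable partition (strong bisimilarity classes):
  B0 = {u0}
  B1 = {u1, v1}
  B2 = {u2, v2}
  B3 = {v0}
u0 ∈ B0, v0 ∈ B3 → different blocks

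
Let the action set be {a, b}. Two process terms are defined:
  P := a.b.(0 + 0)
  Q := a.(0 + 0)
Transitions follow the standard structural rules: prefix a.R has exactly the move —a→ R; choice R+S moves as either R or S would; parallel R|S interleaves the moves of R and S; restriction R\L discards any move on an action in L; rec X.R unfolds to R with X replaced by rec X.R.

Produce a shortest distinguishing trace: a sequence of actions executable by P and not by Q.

LTS(P): 3 reachable states
  u0 = a.b.(0 + 0) | =a=> u1
  u1 = b.(0 + 0) | =b=> u2
  u2 = 0 + 0 | deadlocked
LTS(Q): 2 reachable states
  v0 = a.(0 + 0) | =a=> v1
  v1 = 0 + 0 | deadlocked
Executing ab from P (initial set {u0}):
  step 1 (a): {u1}
  step 2 (b): {u2}
  ✓ P
Executing ab from Q (initial set {v0}):
  step 1 (a): {v1}
  step 2 (b): no successor for Q

ab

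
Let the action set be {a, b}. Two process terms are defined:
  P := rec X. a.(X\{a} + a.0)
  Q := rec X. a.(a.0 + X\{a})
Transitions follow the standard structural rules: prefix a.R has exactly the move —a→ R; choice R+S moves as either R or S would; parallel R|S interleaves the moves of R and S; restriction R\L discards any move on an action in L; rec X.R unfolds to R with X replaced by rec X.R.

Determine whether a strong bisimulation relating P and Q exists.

Reachable graph of P (3 states):
  s0 = rec X. a.(X\{a} + a.0) → ··a··> s1
  s1 = (rec X. a.(X\{a} + a.0))\{a} + a.0 → ··a··> s2
  s2 = 0 → deadlocked
Reachable graph of Q (3 states):
  t0 = rec X. a.(a.0 + X\{a}) → ··a··> t1
  t1 = a.0 + (rec X. a.(a.0 + X\{a}))\{a} → ··a··> t2
  t2 = 0 → deadlocked
Bisimilarity quotient blocks:
  B0 = {s0, t0}
  B1 = {s1, t1}
  B2 = {s2, t2}
s0 ∈ B0, t0 ∈ B0 → same block

bisimilar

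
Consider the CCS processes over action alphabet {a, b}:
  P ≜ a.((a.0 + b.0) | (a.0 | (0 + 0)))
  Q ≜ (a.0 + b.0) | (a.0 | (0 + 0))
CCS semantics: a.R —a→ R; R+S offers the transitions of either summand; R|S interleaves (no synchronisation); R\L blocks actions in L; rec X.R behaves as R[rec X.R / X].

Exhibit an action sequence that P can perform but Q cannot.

aaa

LTS(P): 5 reachable states
  s0 = a.((a.0 + b.0) | (a.0 | (0 + 0))) → ··a··> s1
  s1 = (a.0 + b.0) | (a.0 | (0 + 0)) → ··a··> s2, ··a··> s3, ··b··> s3
  s2 = (a.0 + b.0) | (0 | (0 + 0)) → ··a··> s4, ··b··> s4
  s3 = 0 | (a.0 | (0 + 0)) → ··a··> s4
  s4 = 0 | (0 | (0 + 0)) → ∅
LTS(Q): 4 reachable states
  t0 = (a.0 + b.0) | (a.0 | (0 + 0)) → ··a··> t1, ··a··> t2, ··b··> t2
  t1 = (a.0 + b.0) | (0 | (0 + 0)) → ··a··> t3, ··b··> t3
  t2 = 0 | (a.0 | (0 + 0)) → ··a··> t3
  t3 = 0 | (0 | (0 + 0)) → ∅
Run σ = ⟨aaa⟩ on P: start {s0}
  [1] a ⇒ {s1}
  [2] a ⇒ {s2, s3}
  [3] a ⇒ {s4}
  — P admits the full trace.
Run σ = ⟨aaa⟩ on Q: start {t0}
  [1] a ⇒ {t1, t2}
  [2] a ⇒ {t3}
  [3] a ⇒ ∅  — Q cannot continue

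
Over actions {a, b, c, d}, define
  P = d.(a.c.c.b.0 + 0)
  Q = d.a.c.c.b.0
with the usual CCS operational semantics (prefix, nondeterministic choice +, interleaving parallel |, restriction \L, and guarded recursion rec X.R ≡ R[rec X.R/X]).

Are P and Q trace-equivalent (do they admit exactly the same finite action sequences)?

Reachable graph of P (6 states):
  m0 = d.(a.c.c.b.0 + 0) | ··d··> m1
  m1 = a.c.c.b.0 + 0 | ··a··> m2
  m2 = c.c.b.0 | ··c··> m3
  m3 = c.b.0 | ··c··> m4
  m4 = b.0 | ··b··> m5
  m5 = 0 | ∅
Reachable graph of Q (6 states):
  n0 = d.a.c.c.b.0 | ··d··> n1
  n1 = a.c.c.b.0 | ··a··> n2
  n2 = c.c.b.0 | ··c··> n3
  n3 = c.b.0 | ··c··> n4
  n4 = b.0 | ··b··> n5
  n5 = 0 | ∅
Partition-refinement fixed point:
  B0 = {m0, n0}
  B1 = {m1, n1}
  B2 = {m2, n2}
  B3 = {m3, n3}
  B4 = {m4, n4}
  B5 = {m5, n5}
m0 ∈ B0, n0 ∈ B0 → same block
Bisimilar ⇒ trace-equivalent.

trace-equivalent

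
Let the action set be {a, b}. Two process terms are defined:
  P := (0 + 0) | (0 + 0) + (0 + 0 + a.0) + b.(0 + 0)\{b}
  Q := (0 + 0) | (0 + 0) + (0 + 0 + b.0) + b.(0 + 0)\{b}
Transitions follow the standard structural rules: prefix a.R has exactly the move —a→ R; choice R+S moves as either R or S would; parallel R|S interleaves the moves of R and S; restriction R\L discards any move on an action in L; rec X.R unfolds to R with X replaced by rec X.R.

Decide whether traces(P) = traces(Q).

LTS(P): 3 reachable states
  p0 = (0 + 0) | (0 + 0) + (0 + 0 + a.0) + b.(0 + 0)\{b} :: -a-> p1, -b-> p2
  p1 = 0 :: ·
  p2 = (0 + 0)\{b} :: ·
LTS(Q): 3 reachable states
  q0 = (0 + 0) | (0 + 0) + (0 + 0 + b.0) + b.(0 + 0)\{b} :: -b-> q1, -b-> q2
  q1 = (0 + 0)\{b} :: ·
  q2 = 0 :: ·
Executing a from P (initial set {p0}):
  [1] a ⇒ {p1}
  P completes σ.
Executing a from Q (initial set {q0}):
  [1] a ⇒ ∅ (Q stuck)

traces(P) ≠ traces(Q) — witness ⟨a⟩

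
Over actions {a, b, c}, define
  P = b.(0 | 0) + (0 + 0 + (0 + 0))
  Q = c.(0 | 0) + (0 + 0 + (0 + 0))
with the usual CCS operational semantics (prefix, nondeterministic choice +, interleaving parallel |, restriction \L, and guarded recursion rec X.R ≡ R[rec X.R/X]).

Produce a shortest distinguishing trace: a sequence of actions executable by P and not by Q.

LTS(P): 2 reachable states
  p0 = b.(0 | 0) + (0 + 0 + (0 + 0)) | ··b··> p1
  p1 = 0 | 0 | (no moves)
LTS(Q): 2 reachable states
  q0 = c.(0 | 0) + (0 + 0 + (0 + 0)) | ··c··> q1
  q1 = 0 | 0 | (no moves)
Executing b from P (initial set {p0}):
  after b @ step 1: {p1}
  — P admits the full trace.
Executing b from Q (initial set {q0}):
  after b @ step 1: ∅  — Q cannot continue

b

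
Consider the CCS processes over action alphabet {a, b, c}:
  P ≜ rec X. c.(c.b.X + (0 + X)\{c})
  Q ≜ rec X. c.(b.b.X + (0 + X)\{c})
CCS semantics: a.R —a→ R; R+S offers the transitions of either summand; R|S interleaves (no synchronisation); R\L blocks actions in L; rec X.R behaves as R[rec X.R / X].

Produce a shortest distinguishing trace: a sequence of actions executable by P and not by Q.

cc

P's transition system — 3 states:
  p0 = rec X. c.(c.b.X + (0 + X)\{c}) :: -c-> p1
  p1 = c.b.(rec X. c.(c.b.X + (0 + X)\{c})) + (0 + (rec X. c.(c.b.X + (0 + X)\{c})))\{c} :: -c-> p2
  p2 = b.(rec X. c.(c.b.X + (0 + X)\{c})) :: -b-> p0
Q's transition system — 3 states:
  q0 = rec X. c.(b.b.X + (0 + X)\{c}) :: -c-> q1
  q1 = b.b.(rec X. c.(b.b.X + (0 + X)\{c})) + (0 + (rec X. c.(b.b.X + (0 + X)\{c})))\{c} :: -b-> q2
  q2 = b.(rec X. c.(b.b.X + (0 + X)\{c})) :: -b-> q0
Executing cc from P (initial set {p0}):
  step 1 (c): {p1}
  step 2 (c): {p2}
  ✓ P
Executing cc from Q (initial set {q0}):
  step 1 (c): {q1}
  step 2 (c): ∅ (Q stuck)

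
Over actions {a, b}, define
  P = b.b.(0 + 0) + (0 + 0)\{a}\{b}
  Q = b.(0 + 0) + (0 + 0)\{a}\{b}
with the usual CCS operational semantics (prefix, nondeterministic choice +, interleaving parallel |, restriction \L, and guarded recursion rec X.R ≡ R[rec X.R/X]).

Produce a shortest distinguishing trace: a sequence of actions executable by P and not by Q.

bb

P's transition system — 3 states:
  s0 = b.b.(0 + 0) + (0 + 0)\{a}\{b} | ··b··> s1
  s1 = b.(0 + 0) | ··b··> s2
  s2 = 0 + 0 | ∅
Q's transition system — 2 states:
  t0 = b.(0 + 0) + (0 + 0)\{a}\{b} | ··b··> t1
  t1 = 0 + 0 | ∅
Trace ⟨bb⟩ through P, begin at {s0}:
  step 1 (b): {s1}
  step 2 (b): {s2}
  ✓ P
Trace ⟨bb⟩ through Q, begin at {t0}:
  step 1 (b): {t1}
  step 2 (b): no successor for Q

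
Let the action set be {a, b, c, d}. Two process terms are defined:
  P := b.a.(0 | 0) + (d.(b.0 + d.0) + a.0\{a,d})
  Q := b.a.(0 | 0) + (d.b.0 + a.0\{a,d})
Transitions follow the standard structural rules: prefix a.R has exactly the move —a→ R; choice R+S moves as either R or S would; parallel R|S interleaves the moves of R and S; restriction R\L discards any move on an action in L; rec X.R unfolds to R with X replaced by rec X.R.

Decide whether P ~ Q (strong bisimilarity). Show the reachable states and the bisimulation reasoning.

not bisimilar

Reachable graph of P (6 states):
  u0 = b.a.(0 | 0) + (d.(b.0 + d.0) + a.0\{a,d}) ⊢ ··a··> u1, ··b··> u2, ··d··> u3
  u1 = 0\{a,d} ⊢ deadlocked
  u2 = a.(0 | 0) ⊢ ··a··> u4
  u3 = b.0 + d.0 ⊢ ··b··> u5, ··d··> u5
  u4 = 0 | 0 ⊢ deadlocked
  u5 = 0 ⊢ deadlocked
Reachable graph of Q (6 states):
  v0 = b.a.(0 | 0) + (d.b.0 + a.0\{a,d}) ⊢ ··a··> v1, ··b··> v2, ··d··> v3
  v1 = 0\{a,d} ⊢ deadlocked
  v2 = a.(0 | 0) ⊢ ··a··> v4
  v3 = b.0 ⊢ ··b··> v5
  v4 = 0 | 0 ⊢ deadlocked
  v5 = 0 ⊢ deadlocked
Bisimilarity quotient blocks:
  B0 = {u0}
  B1 = {u1, u4, u5, v1, v4, v5}
  B2 = {u3}
  B3 = {u2, v2}
  B4 = {v0}
  B5 = {v3}
u0 ∈ B0, v0 ∈ B4 → different blocks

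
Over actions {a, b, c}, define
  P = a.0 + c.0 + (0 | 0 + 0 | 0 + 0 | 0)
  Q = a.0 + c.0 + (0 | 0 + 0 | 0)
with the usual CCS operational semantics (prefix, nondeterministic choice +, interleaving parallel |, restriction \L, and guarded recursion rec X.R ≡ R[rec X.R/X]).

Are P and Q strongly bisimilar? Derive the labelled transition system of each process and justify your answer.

P ~ Q

LTS(P): 2 reachable states
  s0 = a.0 + c.0 + (0 | 0 + 0 | 0 + 0 | 0) | --a--▸ s1, --c--▸ s1
  s1 = 0 | stopped
LTS(Q): 2 reachable states
  t0 = a.0 + c.0 + (0 | 0 + 0 | 0) | --a--▸ t1, --c--▸ t1
  t1 = 0 | stopped
Partition-refinement fixed point:
  B0 = {s0, t0}
  B1 = {s1, t1}
s0 ∈ B0, t0 ∈ B0 → same block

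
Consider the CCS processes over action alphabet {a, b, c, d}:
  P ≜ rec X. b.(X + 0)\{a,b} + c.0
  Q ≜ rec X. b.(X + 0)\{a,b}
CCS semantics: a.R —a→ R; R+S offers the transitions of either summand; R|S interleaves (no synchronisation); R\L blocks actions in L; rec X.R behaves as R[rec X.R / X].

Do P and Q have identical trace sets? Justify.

NO — witness ⟨c⟩

P's transition system — 4 states:
  m0 = rec X. b.(X + 0)\{a,b} + c.0 ⊢ =b=> m1, =c=> m2
  m1 = ((rec X. b.(X + 0)\{a,b} + c.0) + 0)\{a,b} ⊢ =c=> m3
  m2 = 0 ⊢ stopped
  m3 = 0\{a,b} ⊢ stopped
Q's transition system — 2 states:
  n0 = rec X. b.(X + 0)\{a,b} ⊢ =b=> n1
  n1 = ((rec X. b.(X + 0)\{a,b}) + 0)\{a,b} ⊢ stopped
Trace ⟨c⟩ through P, begin at {m0}:
  step 1 (c): {m2}
  ✓ P
Trace ⟨c⟩ through Q, begin at {n0}:
  step 1 (c): no successor for Q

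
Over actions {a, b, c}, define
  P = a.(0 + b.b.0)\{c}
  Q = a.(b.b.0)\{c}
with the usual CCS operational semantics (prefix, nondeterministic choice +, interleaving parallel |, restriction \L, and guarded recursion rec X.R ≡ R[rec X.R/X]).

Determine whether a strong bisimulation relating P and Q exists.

Reachable graph of P (4 states):
  p0 = a.(0 + b.b.0)\{c} → --a--▸ p1
  p1 = (0 + b.b.0)\{c} → --b--▸ p2
  p2 = (b.0)\{c} → --b--▸ p3
  p3 = 0\{c} → ·
Reachable graph of Q (4 states):
  q0 = a.(b.b.0)\{c} → --a--▸ q1
  q1 = (b.b.0)\{c} → --b--▸ q2
  q2 = (b.0)\{c} → --b--▸ q3
  q3 = 0\{c} → ·
Partition-refinement fixed point:
  B0 = {p0, q0}
  B1 = {p1, q1}
  B2 = {p2, q2}
  B3 = {p3, q3}
p0 ∈ B0, q0 ∈ B0 → same block

bisimilar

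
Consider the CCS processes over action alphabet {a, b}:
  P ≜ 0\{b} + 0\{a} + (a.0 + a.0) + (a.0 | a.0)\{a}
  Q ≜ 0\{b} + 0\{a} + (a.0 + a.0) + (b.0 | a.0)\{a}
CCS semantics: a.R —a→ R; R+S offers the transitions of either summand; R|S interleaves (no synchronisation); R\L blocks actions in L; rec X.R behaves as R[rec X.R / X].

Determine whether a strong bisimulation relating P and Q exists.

P ≁ Q

P's transition system — 2 states:
  m0 = 0\{b} + 0\{a} + (a.0 + a.0) + (a.0 | a.0)\{a} → —a→ m1
  m1 = 0 → ·
Q's transition system — 3 states:
  n0 = 0\{b} + 0\{a} + (a.0 + a.0) + (b.0 | a.0)\{a} → —a→ n1, —b→ n2
  n1 = 0 → ·
  n2 = (0 | a.0)\{a} → ·
Bisimilarity quotient blocks:
  B0 = {m0}
  B1 = {m1, n1, n2}
  B2 = {n0}
m0 ∈ B0, n0 ∈ B2 → different blocks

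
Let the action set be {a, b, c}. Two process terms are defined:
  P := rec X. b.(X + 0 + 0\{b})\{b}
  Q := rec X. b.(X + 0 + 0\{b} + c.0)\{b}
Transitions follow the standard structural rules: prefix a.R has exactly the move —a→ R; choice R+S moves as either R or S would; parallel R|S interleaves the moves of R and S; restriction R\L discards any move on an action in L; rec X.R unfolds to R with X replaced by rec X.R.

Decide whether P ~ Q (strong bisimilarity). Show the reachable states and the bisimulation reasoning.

not bisimilar

Reachable graph of P (2 states):
  p0 = rec X. b.(X + 0 + 0\{b})\{b} ⊢ --b--▸ p1
  p1 = ((rec X. b.(X + 0 + 0\{b})\{b}) + 0 + 0\{b})\{b} ⊢ ·
Reachable graph of Q (3 states):
  q0 = rec X. b.(X + 0 + 0\{b} + c.0)\{b} ⊢ --b--▸ q1
  q1 = ((rec X. b.(X + 0 + 0\{b} + c.0)\{b}) + 0 + 0\{b} + c.0)\{b} ⊢ --c--▸ q2
  q2 = 0\{b} ⊢ ·
Bisimilarity quotient blocks:
  B0 = {p0}
  B1 = {p1, q2}
  B2 = {q0}
  B3 = {q1}
p0 ∈ B0, q0 ∈ B2 → different blocks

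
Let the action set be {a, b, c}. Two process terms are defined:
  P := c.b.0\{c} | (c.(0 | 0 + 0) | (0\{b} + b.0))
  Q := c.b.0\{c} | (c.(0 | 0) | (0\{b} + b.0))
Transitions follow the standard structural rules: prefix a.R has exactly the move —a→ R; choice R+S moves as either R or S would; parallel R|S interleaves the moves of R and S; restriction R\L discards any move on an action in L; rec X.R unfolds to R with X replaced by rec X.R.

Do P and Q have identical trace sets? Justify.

trace-equivalent

LTS(P): 12 reachable states
  m0 = c.b.0\{c} | (c.(0 | 0 + 0) | (0\{b} + b.0)) ⊢ —b→ m1, —c→ m2, —c→ m3
  m1 = c.b.0\{c} | (c.(0 | 0 + 0) | 0) ⊢ —c→ m4, —c→ m5
  m2 = b.0\{c} | (c.(0 | 0 + 0) | (0\{b} + b.0)) ⊢ —b→ m4, —b→ m6, —c→ m7
  m3 = c.b.0\{c} | ((0 | 0 + 0) | (0\{b} + b.0)) ⊢ —b→ m5, —c→ m7
  m4 = b.0\{c} | (c.(0 | 0 + 0) | 0) ⊢ —b→ m8, —c→ m9
  m5 = c.b.0\{c} | ((0 | 0 + 0) | 0) ⊢ —c→ m9
  m6 = 0\{c} | (c.(0 | 0 + 0) | (0\{b} + b.0)) ⊢ —b→ m8, —c→ m10
  m7 = b.0\{c} | ((0 | 0 + 0) | (0\{b} + b.0)) ⊢ —b→ m10, —b→ m9
  m8 = 0\{c} | (c.(0 | 0 + 0) | 0) ⊢ —c→ m11
  m9 = b.0\{c} | ((0 | 0 + 0) | 0) ⊢ —b→ m11
  m10 = 0\{c} | ((0 | 0 + 0) | (0\{b} + b.0)) ⊢ —b→ m11
  m11 = 0\{c} | ((0 | 0 + 0) | 0) ⊢ (no moves)
LTS(Q): 12 reachable states
  n0 = c.b.0\{c} | (c.(0 | 0) | (0\{b} + b.0)) ⊢ —b→ n1, —c→ n2, —c→ n3
  n1 = c.b.0\{c} | (c.(0 | 0) | 0) ⊢ —c→ n4, —c→ n5
  n2 = b.0\{c} | (c.(0 | 0) | (0\{b} + b.0)) ⊢ —b→ n4, —b→ n6, —c→ n7
  n3 = c.b.0\{c} | (0 | 0 | (0\{b} + b.0)) ⊢ —b→ n5, —c→ n7
  n4 = b.0\{c} | (c.(0 | 0) | 0) ⊢ —b→ n8, —c→ n9
  n5 = c.b.0\{c} | (0 | 0 | 0) ⊢ —c→ n9
  n6 = 0\{c} | (c.(0 | 0) | (0\{b} + b.0)) ⊢ —b→ n8, —c→ n10
  n7 = b.0\{c} | (0 | 0 | (0\{b} + b.0)) ⊢ —b→ n10, —b→ n9
  n8 = 0\{c} | (c.(0 | 0) | 0) ⊢ —c→ n11
  n9 = b.0\{c} | (0 | 0 | 0) ⊢ —b→ n11
  n10 = 0\{c} | (0 | 0 | (0\{b} + b.0)) ⊢ —b→ n11
  n11 = 0\{c} | (0 | 0 | 0) ⊢ (no moves)
Partition-refinement fixed point:
  B0 = {m0, n0}
  B1 = {m2, n2}
  B2 = {m4, m6, n4, n6}
  B3 = {m10, m9, n10, n9}
  B4 = {m11, n11}
  B5 = {m8, n8}
  B6 = {m7, n7}
  B7 = {m1, n1}
  B8 = {m5, n5}
  B9 = {m3, n3}
m0 ∈ B0, n0 ∈ B0 → same block
Bisimilar ⇒ trace-equivalent.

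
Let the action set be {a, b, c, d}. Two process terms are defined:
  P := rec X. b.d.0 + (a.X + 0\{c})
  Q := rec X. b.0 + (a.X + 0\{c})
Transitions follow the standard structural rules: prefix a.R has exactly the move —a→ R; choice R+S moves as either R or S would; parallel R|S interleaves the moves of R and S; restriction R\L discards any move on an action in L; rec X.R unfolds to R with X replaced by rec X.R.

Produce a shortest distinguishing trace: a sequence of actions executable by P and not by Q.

bd

Reachable graph of P (3 states):
  m0 = rec X. b.d.0 + (a.X + 0\{c}) :: -a-> m0, -b-> m1
  m1 = d.0 :: -d-> m2
  m2 = 0 :: ·
Reachable graph of Q (2 states):
  n0 = rec X. b.0 + (a.X + 0\{c}) :: -a-> n0, -b-> n1
  n1 = 0 :: ·
Run σ = ⟨bd⟩ on P: start {m0}
  after b @ step 1: {m1}
  after d @ step 2: {m2}
  P completes σ.
Run σ = ⟨bd⟩ on Q: start {n0}
  after b @ step 1: {n1}
  after d @ step 2: ∅ (Q stuck)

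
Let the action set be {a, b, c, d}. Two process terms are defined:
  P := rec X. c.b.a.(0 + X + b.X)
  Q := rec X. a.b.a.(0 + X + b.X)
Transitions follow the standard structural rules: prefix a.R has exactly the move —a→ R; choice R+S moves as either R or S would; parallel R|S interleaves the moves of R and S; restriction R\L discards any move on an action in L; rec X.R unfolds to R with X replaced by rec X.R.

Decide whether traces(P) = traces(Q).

LTS(P): 4 reachable states
  s0 = rec X. c.b.a.(0 + X + b.X) ⊢ =c=> s1
  s1 = b.a.(0 + (rec X. c.b.a.(0 + X + b.X)) + b.(rec X. c.b.a.(0 + X + b.X))) ⊢ =b=> s2
  s2 = a.(0 + (rec X. c.b.a.(0 + X + b.X)) + b.(rec X. c.b.a.(0 + X + b.X))) ⊢ =a=> s3
  s3 = 0 + (rec X. c.b.a.(0 + X + b.X)) + b.(rec X. c.b.a.(0 + X + b.X)) ⊢ =b=> s0, =c=> s1
LTS(Q): 4 reachable states
  t0 = rec X. a.b.a.(0 + X + b.X) ⊢ =a=> t1
  t1 = b.a.(0 + (rec X. a.b.a.(0 + X + b.X)) + b.(rec X. a.b.a.(0 + X + b.X))) ⊢ =b=> t2
  t2 = a.(0 + (rec X. a.b.a.(0 + X + b.X)) + b.(rec X. a.b.a.(0 + X + b.X))) ⊢ =a=> t3
  t3 = 0 + (rec X. a.b.a.(0 + X + b.X)) + b.(rec X. a.b.a.(0 + X + b.X)) ⊢ =a=> t1, =b=> t0
Trace ⟨c⟩ through P, begin at {s0}:
  step 1 (c): {s1}
  P completes σ.
Trace ⟨c⟩ through Q, begin at {t0}:
  step 1 (c): ∅ (Q stuck)

NO — witness ⟨c⟩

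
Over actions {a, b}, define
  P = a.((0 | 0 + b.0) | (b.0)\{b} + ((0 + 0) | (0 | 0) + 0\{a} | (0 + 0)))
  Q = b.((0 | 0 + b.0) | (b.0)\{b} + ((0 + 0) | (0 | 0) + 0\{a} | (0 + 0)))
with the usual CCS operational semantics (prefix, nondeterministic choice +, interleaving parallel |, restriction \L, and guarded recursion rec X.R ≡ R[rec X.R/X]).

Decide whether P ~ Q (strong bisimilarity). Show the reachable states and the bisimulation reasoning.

NO

Reachable graph of P (3 states):
  u0 = a.((0 | 0 + b.0) | (b.0)\{b} + ((0 + 0) | (0 | 0) + 0\{a} | (0 + 0))) → -a-> u1
  u1 = (0 | 0 + b.0) | (b.0)\{b} + ((0 + 0) | (0 | 0) + 0\{a} | (0 + 0)) → -b-> u2
  u2 = 0 | (b.0)\{b} → (no moves)
Reachable graph of Q (3 states):
  v0 = b.((0 | 0 + b.0) | (b.0)\{b} + ((0 + 0) | (0 | 0) + 0\{a} | (0 + 0))) → -b-> v1
  v1 = (0 | 0 + b.0) | (b.0)\{b} + ((0 + 0) | (0 | 0) + 0\{a} | (0 + 0)) → -b-> v2
  v2 = 0 | (b.0)\{b} → (no moves)
Partition-refinement fixed point:
  B0 = {u0}
  B1 = {u1, v1}
  B2 = {u2, v2}
  B3 = {v0}
u0 ∈ B0, v0 ∈ B3 → different blocks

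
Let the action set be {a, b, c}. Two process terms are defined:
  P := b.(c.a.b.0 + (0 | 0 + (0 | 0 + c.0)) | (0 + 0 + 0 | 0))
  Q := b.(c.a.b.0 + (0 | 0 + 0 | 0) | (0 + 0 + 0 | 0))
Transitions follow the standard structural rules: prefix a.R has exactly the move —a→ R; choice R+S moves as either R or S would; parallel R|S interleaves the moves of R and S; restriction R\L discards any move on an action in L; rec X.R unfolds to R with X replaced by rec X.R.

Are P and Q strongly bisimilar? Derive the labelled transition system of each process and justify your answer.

Reachable graph of P (6 states):
  m0 = b.(c.a.b.0 + (0 | 0 + (0 | 0 + c.0)) | (0 + 0 + 0 | 0)) has moves ··b··> m1
  m1 = c.a.b.0 + (0 | 0 + (0 | 0 + c.0)) | (0 + 0 + 0 | 0) has moves ··c··> m2, ··c··> m3
  m2 = 0 | (0 + 0 + 0 | 0) has moves deadlocked
  m3 = a.b.0 has moves ··a··> m4
  m4 = b.0 has moves ··b··> m5
  m5 = 0 has moves deadlocked
Reachable graph of Q (5 states):
  n0 = b.(c.a.b.0 + (0 | 0 + 0 | 0) | (0 + 0 + 0 | 0)) has moves ··b··> n1
  n1 = c.a.b.0 + (0 | 0 + 0 | 0) | (0 + 0 + 0 | 0) has moves ··c··> n2
  n2 = a.b.0 has moves ··a··> n3
  n3 = b.0 has moves ··b··> n4
  n4 = 0 has moves deadlocked
Coarsest stable partition (strong bisimilarity classes):
  B0 = {m0}
  B1 = {m1}
  B2 = {m2, m5, n4}
  B3 = {m3, n2}
  B4 = {m4, n3}
  B5 = {n0}
  B6 = {n1}
m0 ∈ B0, n0 ∈ B5 → different blocks

P ≁ Q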